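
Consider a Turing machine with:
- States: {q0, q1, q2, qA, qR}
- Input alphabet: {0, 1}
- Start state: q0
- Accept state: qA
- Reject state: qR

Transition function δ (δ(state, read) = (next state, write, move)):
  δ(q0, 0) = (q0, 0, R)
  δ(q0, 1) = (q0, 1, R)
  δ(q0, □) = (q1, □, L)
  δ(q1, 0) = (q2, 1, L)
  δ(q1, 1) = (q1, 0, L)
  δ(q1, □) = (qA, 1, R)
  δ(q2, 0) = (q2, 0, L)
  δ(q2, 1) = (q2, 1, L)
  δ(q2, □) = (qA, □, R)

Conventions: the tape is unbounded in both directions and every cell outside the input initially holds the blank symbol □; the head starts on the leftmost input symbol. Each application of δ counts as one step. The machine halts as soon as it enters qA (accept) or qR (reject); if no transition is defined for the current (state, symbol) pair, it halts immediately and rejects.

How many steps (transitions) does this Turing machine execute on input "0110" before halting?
Step 0: [q0]0110 (head at position 0)
Step 1: δ(q0, 0) = (q0, 0, R)  ⊢  0[q0]110 (head at position 1)
Step 2: δ(q0, 1) = (q0, 1, R)  ⊢  01[q0]10 (head at position 2)
Step 3: δ(q0, 1) = (q0, 1, R)  ⊢  011[q0]0 (head at position 3)
Step 4: δ(q0, 0) = (q0, 0, R)  ⊢  0110[q0]□ (head at position 4)
Step 5: δ(q0, □) = (q1, □, L)  ⊢  011[q1]0□ (head at position 3)
Step 6: δ(q1, 0) = (q2, 1, L)  ⊢  01[q2]11□ (head at position 2)
Step 7: δ(q2, 1) = (q2, 1, L)  ⊢  0[q2]111□ (head at position 1)
Step 8: δ(q2, 1) = (q2, 1, L)  ⊢  [q2]0111□ (head at position 0)
Step 9: δ(q2, 0) = (q2, 0, L)  ⊢  [q2]□0111□ (head at position -1)
Step 10: δ(q2, □) = (qA, □, R)  ⊢  □[qA]0111□ (head at position 0)
The machine is in qA, so it halts and accepts.
Number of transitions executed: 10.

Final answer: 10 steps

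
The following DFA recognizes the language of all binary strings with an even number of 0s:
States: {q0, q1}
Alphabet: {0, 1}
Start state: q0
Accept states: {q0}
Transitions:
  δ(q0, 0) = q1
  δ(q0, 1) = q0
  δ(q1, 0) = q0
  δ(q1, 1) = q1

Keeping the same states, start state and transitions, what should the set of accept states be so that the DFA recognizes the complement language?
The DFA is complete (every state has a transition on every symbol), so the complement
is recognized by the same DFA with accepting and non-accepting states swapped.
Original accept states: {q0}
Complement accept states = All states - Original accept states
= {q0, q1} - {q0}
= {q1}
Complement language: strings with an ODD number of 0s

Final answer: {q1}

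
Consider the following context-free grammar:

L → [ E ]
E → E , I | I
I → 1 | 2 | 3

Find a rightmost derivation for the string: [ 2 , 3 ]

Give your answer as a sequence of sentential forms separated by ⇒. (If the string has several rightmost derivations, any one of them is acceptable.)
Start with L.
Step 1: the rightmost non-terminal is L; apply L → [ E ]:  [ E ]
Step 2: the rightmost non-terminal is E; apply E → E , I:  [ E , I ]
Step 3: the rightmost non-terminal is I; apply I → 3:  [ E , 3 ]
Step 4: the rightmost non-terminal is E; apply E → I:  [ I , 3 ]
Step 5: the rightmost non-terminal is I; apply I → 2:  [ 2 , 3 ]

Final answer: L ⇒ [ E ] ⇒ [ E , I ] ⇒ [ E , 3 ] ⇒ [ I , 3 ] ⇒ [ 2 , 3 ]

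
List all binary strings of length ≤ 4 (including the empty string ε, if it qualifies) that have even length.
Checking every binary string of length 0 to 4:
  Length 0: accepted: ε | rejected: (none)
  Length 1: accepted: (none) | rejected: 0, 1
  Length 2: accepted: 00, 01, 10, 11 | rejected: (none)
  Length 3: accepted: (none) | rejected: 000, 001, 010, 011, 100, 101, 110, 111
  Length 4: accepted: 0000, 0001, 0010, 0011, 0100, 0101, 0110, 0111, 1000, 1001, 1010, 1011, 1100, 1101, 1110, 1111 | rejected: (none)
Total: 21 string(s).

Final answer: ε, 00, 01, 10, 11, 0000, 0001, 0010, 0011, 0100, 0101, 0110, 0111, 1000, 1001, 1010, 1011, 1100, 1101, 1110, 1111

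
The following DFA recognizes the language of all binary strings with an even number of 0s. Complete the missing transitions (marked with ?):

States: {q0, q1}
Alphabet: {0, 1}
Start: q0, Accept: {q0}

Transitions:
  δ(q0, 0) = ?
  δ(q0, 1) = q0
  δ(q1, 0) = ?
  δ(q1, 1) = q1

What each state remembers (consistent with the given transitions and accept states):
  q0: an even number of 0s has been read so far
  q1: an odd number of 0s has been read so far
Filling in the missing entries:
  δ(q0, 0): in q0 (an even number of 0s has been read so far), after reading 0 we have: an odd number of 0s has been read so far → q1
  δ(q1, 0): in q1 (an odd number of 0s has been read so far), after reading 0 we have: an even number of 0s has been read so far → q0

Final answer: δ(q0, 0) = q1; δ(q1, 0) = q0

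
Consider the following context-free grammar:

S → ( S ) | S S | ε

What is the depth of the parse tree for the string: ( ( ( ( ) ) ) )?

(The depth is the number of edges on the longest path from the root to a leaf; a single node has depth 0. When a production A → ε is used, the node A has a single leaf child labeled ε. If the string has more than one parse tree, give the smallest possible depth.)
The string is 4 nested pairs. The shallowest parse tree applies S → ( S ) 4 times (one node per nested pair, each a child of the previous) and then S → ε in the middle.
S nodes at depths 0..4, ε leaf at depth 5; parentheses leaves are at depths 1..4.
(Using S → S S with an S → ε child anywhere only adds levels, so it cannot give a shallower tree.)
Depth = 5.

Final answer: 5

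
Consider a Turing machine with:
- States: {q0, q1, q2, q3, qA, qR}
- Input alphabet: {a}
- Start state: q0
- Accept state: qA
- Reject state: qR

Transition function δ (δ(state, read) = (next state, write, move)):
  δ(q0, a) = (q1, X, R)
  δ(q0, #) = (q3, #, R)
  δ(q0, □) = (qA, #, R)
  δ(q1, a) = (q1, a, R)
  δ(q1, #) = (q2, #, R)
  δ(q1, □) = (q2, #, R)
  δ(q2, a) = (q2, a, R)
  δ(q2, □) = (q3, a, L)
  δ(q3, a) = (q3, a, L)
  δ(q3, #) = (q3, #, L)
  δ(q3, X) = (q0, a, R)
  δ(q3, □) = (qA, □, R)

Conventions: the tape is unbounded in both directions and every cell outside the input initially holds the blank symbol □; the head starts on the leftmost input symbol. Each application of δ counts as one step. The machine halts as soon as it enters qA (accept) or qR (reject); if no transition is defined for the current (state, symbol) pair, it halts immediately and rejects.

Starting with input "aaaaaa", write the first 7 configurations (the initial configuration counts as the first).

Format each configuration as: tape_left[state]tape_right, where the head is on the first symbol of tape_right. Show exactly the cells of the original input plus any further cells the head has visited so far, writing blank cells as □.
Step 0: [q0]aaaaaa (head at position 0)
Step 1: δ(q0, a) = (q1, X, R)  ⊢  X[q1]aaaaa (head at position 1)
Step 2: δ(q1, a) = (q1, a, R)  ⊢  Xa[q1]aaaa (head at position 2)
Step 3: δ(q1, a) = (q1, a, R)  ⊢  Xaa[q1]aaa (head at position 3)
Step 4: δ(q1, a) = (q1, a, R)  ⊢  Xaaa[q1]aa (head at position 4)
Step 5: δ(q1, a) = (q1, a, R)  ⊢  Xaaaa[q1]a (head at position 5)
Step 6: δ(q1, a) = (q1, a, R)  ⊢  Xaaaaa[q1]□ (head at position 6)

Final answer: [q0]aaaaaa ⊢ X[q1]aaaaa ⊢ Xa[q1]aaaa ⊢ Xaa[q1]aaa ⊢ Xaaa[q1]aa ⊢ Xaaaa[q1]a ⊢ Xaaaaa[q1]□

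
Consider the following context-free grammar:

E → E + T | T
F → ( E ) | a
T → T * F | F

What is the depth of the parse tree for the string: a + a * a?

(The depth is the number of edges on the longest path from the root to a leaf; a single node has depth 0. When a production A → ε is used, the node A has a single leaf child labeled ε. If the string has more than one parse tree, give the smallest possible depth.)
The grammar is unambiguous; the parse tree of a + a * a is:
E → E + T at the root (depth 0).
  Left E (depth 1) → T (2) → F (3) → a (4).
  Right T (depth 1) → T * F; that T (2) → F (3) → a (4); F (2) → a (3).
The longest root-to-leaf paths have 4 edges.
Depth = 4.

Final answer: 4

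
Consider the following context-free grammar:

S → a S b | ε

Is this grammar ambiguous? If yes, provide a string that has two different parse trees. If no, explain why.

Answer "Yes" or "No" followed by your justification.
At every step exactly one production applies: if the remaining string to generate is non-empty it starts with a and ends with b, forcing S → a S b; if it is empty, S → ε is forced. Hence each string a^n b^n has exactly one derivation (S → a S b applied n times, then S → ε) and one parse tree.

Final answer: No - the grammar is unambiguous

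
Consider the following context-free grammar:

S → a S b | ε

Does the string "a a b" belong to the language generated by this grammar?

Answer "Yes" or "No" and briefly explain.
Every derivation applies S → a S b some number n of times and then S → ε, producing a^n b^n with equally many a's and b's. The string a a b has two a's but only one b, so it cannot be derived.

Final answer: No - no valid derivation exists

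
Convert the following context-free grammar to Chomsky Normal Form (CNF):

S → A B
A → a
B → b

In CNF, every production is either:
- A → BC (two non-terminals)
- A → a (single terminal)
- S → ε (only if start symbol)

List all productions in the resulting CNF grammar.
The grammar has no ε-productions or unit productions to eliminate.
S → A B is already in CNF (two non-terminals) – keep it.
A → a is already in CNF (single terminal) – keep it.
B → b is already in CNF (single terminal) – keep it.
Resulting CNF grammar (3 productions): A → a; B → b; S → A B

Final answer: A → a; B → b; S → A B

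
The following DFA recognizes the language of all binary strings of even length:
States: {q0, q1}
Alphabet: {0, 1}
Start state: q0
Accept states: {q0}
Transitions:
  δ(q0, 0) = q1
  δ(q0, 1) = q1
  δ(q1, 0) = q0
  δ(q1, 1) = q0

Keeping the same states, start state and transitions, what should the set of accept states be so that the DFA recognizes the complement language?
The DFA is complete (every state has a transition on every symbol), so the complement
is recognized by the same DFA with accepting and non-accepting states swapped.
Original accept states: {q0}
Complement accept states = All states - Original accept states
= {q0, q1} - {q0}
= {q1}
Complement language: strings of ODD length

Final answer: {q1}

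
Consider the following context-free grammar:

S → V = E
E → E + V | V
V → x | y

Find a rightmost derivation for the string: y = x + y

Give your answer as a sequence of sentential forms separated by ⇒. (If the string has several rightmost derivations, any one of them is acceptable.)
Start with S.
Step 1: the rightmost non-terminal is S; apply S → V = E:  V = E
Step 2: the rightmost non-terminal is E; apply E → E + V:  V = E + V
Step 3: the rightmost non-terminal is V; apply V → y:  V = E + y
Step 4: the rightmost non-terminal is E; apply E → V:  V = V + y
Step 5: the rightmost non-terminal is V; apply V → x:  V = x + y
Step 6: the rightmost non-terminal is V; apply V → y:  y = x + y

Final answer: S ⇒ V = E ⇒ V = E + V ⇒ V = E + y ⇒ V = V + y ⇒ V = x + y ⇒ y = x + y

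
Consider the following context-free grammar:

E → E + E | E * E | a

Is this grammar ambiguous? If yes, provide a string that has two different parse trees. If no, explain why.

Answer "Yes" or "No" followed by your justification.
Two different leftmost derivations of a + a * a:
  (1) E ⇒ E + E ⇒ a + E ⇒ a + E * E ⇒ a + a * E ⇒ a + a * a   (tree groups a + (a * a))
  (2) E ⇒ E * E ⇒ E + E * E ⇒ a + E * E ⇒ a + a * E ⇒ a + a * a   (tree groups (a + a) * a)
Two distinct leftmost derivations = two distinct parse trees, so the grammar is ambiguous.

Final answer: Yes - the string 'a + a * a' has two distinct leftmost derivations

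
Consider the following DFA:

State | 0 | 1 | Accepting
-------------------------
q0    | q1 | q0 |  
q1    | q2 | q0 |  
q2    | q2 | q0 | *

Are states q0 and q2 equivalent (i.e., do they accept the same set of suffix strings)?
Try the suffix ε (the empty string).
From q0: q0 — not accepting.
From q2: q2 — accepting.
The two states disagree on this suffix, so they are not equivalent.

Final answer: No. Distinguishing string: ε (the empty string) - accepted from q2 but not from q0.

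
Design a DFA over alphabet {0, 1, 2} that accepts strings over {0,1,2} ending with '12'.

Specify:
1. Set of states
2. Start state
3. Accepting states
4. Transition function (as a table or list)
One valid DFA (any DFA recognizing the same language is acceptable):
States: {q0, q1, q2}
Start: q0
Accepting: {q2}
Transitions (accepting states marked with *):
State | 0 | 1 | 2 | Accepting
-----------------------------
q0    | q0 | q1 | q0 |  
q1    | q0 | q1 | q2 |  
q2    | q0 | q1 | q0 | *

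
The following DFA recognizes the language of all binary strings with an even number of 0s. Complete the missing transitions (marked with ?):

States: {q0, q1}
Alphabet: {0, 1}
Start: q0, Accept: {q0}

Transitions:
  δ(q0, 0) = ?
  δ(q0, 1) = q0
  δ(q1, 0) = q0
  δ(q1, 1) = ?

What each state remembers (consistent with the given transitions and accept states):
  q0: an even number of 0s has been read so far
  q1: an odd number of 0s has been read so far
Filling in the missing entries:
  δ(q0, 0): in q0 (an even number of 0s has been read so far), after reading 0 we have: an odd number of 0s has been read so far → q1
  δ(q1, 1): in q1 (an odd number of 0s has been read so far), after reading 1 we have: an odd number of 0s has been read so far → q1

Final answer: δ(q0, 0) = q1; δ(q1, 1) = q1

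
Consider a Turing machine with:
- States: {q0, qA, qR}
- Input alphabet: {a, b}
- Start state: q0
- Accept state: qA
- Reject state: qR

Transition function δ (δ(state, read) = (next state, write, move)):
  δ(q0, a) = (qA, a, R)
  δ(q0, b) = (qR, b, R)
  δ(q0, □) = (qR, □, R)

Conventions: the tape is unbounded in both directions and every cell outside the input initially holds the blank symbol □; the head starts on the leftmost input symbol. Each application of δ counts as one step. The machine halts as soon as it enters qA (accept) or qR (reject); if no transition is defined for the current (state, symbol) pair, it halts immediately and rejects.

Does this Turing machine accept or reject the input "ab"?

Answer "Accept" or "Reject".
Step 0: [q0]ab (head at position 0)
Step 1: δ(q0, a) = (qA, a, R)  ⊢  a[qA]b (head at position 1)
The machine is in qA, so it halts and accepts.

Final answer: Accept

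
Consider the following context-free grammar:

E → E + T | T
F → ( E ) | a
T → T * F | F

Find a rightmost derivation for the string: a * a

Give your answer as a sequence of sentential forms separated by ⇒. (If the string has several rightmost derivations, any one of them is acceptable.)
Start with E.
Step 1: the rightmost non-terminal is E; apply E → T:  T
Step 2: the rightmost non-terminal is T; apply T → T * F:  T * F
Step 3: the rightmost non-terminal is F; apply F → a:  T * a
Step 4: the rightmost non-terminal is T; apply T → F:  F * a
Step 5: the rightmost non-terminal is F; apply F → a:  a * a

Final answer: E ⇒ T ⇒ T * F ⇒ T * a ⇒ F * a ⇒ a * a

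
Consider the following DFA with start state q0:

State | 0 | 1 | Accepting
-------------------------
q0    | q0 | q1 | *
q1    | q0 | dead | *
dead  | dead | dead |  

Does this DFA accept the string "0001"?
Start in q0.
Read '0': q0 → q0
Read '0': q0 → q0
Read '0': q0 → q0
Read '1': q0 → q1
Final state q1 is accepting, so the string is accepted.

Final answer: Yes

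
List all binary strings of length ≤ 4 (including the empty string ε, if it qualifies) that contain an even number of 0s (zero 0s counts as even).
Checking every binary string of length 0 to 4:
  Length 0: accepted: ε | rejected: (none)
  Length 1: accepted: 1 | rejected: 0
  Length 2: accepted: 00, 11 | rejected: 01, 10
  Length 3: accepted: 001, 010, 100, 111 | rejected: 000, 011, 101, 110
  Length 4: accepted: 0000, 0011, 0101, 0110, 1001, 1010, 1100, 1111 | rejected: 0001, 0010, 0100, 0111, 1000, 1011, 1101, 1110
Total: 16 string(s).

Final answer: ε, 1, 00, 11, 001, 010, 100, 111, 0000, 0011, 0101, 0110, 1001, 1010, 1100, 1111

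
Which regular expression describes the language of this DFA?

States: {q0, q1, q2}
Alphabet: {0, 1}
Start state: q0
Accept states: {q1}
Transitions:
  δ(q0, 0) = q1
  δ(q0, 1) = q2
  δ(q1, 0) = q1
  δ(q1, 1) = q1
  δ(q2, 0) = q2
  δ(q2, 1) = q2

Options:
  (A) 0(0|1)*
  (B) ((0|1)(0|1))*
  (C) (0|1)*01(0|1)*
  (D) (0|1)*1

Testing sample strings against the DFA:
  '0100' -> accepted
  '00' -> accepted
  '0001' -> accepted
  '01110' -> accepted
Checking each option for a counterexample:
  (A) 0(0|1)*: agrees with the DFA on all strings of length ≤ 4
  (B) ((0|1)(0|1))*: ε is rejected by the DFA but matches the regex → eliminated
  (C) (0|1)*01(0|1)*: '0' is accepted by the DFA but does not match the regex → eliminated
  (D) (0|1)*1: '0' is accepted by the DFA but does not match the regex → eliminated
Only (A) 0(0|1)* is consistent with the DFA.

Final answer: (A) 0(0|1)*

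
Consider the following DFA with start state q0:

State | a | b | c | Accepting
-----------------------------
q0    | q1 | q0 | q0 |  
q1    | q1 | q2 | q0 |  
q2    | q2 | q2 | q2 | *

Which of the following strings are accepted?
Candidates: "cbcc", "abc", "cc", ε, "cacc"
"cbcc": q0 → q0 → q0 → q0 → q0; q0 is not accepting → rejected
"abc": q0 → q1 → q2 → q2; q2 is accepting → accepted
"cc": q0 → q0 → q0; q0 is not accepting → rejected
ε: q0; q0 is not accepting → rejected
"cacc": q0 → q0 → q1 → q0 → q0; q0 is not accepting → rejected

Final answer: "abc"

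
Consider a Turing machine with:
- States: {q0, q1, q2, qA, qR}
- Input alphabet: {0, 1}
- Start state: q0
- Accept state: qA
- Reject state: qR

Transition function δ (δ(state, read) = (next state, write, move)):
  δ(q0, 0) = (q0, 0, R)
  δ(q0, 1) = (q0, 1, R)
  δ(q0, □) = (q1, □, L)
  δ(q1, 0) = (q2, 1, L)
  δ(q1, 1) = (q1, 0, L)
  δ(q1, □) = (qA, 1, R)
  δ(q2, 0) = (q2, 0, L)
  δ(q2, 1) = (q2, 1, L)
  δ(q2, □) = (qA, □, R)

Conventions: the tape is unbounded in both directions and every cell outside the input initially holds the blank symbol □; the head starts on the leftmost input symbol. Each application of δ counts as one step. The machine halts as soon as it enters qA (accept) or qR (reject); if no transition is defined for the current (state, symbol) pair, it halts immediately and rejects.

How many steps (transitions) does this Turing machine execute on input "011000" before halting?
Step 0: [q0]011000 (head at position 0)
Step 1: δ(q0, 0) = (q0, 0, R)  ⊢  0[q0]11000 (head at position 1)
Step 2: δ(q0, 1) = (q0, 1, R)  ⊢  01[q0]1000 (head at position 2)
Step 3: δ(q0, 1) = (q0, 1, R)  ⊢  011[q0]000 (head at position 3)
Step 4: δ(q0, 0) = (q0, 0, R)  ⊢  0110[q0]00 (head at position 4)
Step 5: δ(q0, 0) = (q0, 0, R)  ⊢  01100[q0]0 (head at position 5)
Step 6: δ(q0, 0) = (q0, 0, R)  ⊢  011000[q0]□ (head at position 6)
Step 7: δ(q0, □) = (q1, □, L)  ⊢  01100[q1]0□ (head at position 5)
Step 8: δ(q1, 0) = (q2, 1, L)  ⊢  0110[q2]01□ (head at position 4)
Step 9: δ(q2, 0) = (q2, 0, L)  ⊢  011[q2]001□ (head at position 3)
Step 10: δ(q2, 0) = (q2, 0, L)  ⊢  01[q2]1001□ (head at position 2)
Step 11: δ(q2, 1) = (q2, 1, L)  ⊢  0[q2]11001□ (head at position 1)
Step 12: δ(q2, 1) = (q2, 1, L)  ⊢  [q2]011001□ (head at position 0)
Step 13: δ(q2, 0) = (q2, 0, L)  ⊢  [q2]□011001□ (head at position -1)
Step 14: δ(q2, □) = (qA, □, R)  ⊢  □[qA]011001□ (head at position 0)
The machine is in qA, so it halts and accepts.
Number of transitions executed: 14.

Final answer: 14 steps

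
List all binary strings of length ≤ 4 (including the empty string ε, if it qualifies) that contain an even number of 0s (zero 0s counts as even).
Checking every binary string of length 0 to 4:
  Length 0: accepted: ε | rejected: (none)
  Length 1: accepted: 1 | rejected: 0
  Length 2: accepted: 00, 11 | rejected: 01, 10
  Length 3: accepted: 001, 010, 100, 111 | rejected: 000, 011, 101, 110
  Length 4: accepted: 0000, 0011, 0101, 0110, 1001, 1010, 1100, 1111 | rejected: 0001, 0010, 0100, 0111, 1000, 1011, 1101, 1110
Total: 16 string(s).

Final answer: ε, 1, 00, 11, 001, 010, 100, 111, 0000, 0011, 0101, 0110, 1001, 1010, 1100, 1111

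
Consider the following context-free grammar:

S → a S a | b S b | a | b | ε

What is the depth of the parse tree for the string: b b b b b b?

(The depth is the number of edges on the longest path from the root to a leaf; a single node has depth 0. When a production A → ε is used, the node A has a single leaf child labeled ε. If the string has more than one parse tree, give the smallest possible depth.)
The string has even length 6, so its (unique) parse tree peels off matching outer symbols: S → b S b, S → b S b, S → b S b, and finally S → ε for the empty middle.
The S nodes are at depths 0..3; the ε leaf under the innermost S is at depth 4 (terminal leaves are at depths 1..3).
Depth = 4.

Final answer: 4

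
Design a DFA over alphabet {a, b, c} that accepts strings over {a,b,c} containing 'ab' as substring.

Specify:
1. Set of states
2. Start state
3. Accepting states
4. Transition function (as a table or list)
One valid DFA (any DFA recognizing the same language is acceptable):
States: {q0, q1, q2}
Start: q0
Accepting: {q2}
Transitions (accepting states marked with *):
State | a | b | c | Accepting
-----------------------------
q0    | q1 | q0 | q0 |  
q1    | q1 | q2 | q0 |  
q2    | q2 | q2 | q2 | *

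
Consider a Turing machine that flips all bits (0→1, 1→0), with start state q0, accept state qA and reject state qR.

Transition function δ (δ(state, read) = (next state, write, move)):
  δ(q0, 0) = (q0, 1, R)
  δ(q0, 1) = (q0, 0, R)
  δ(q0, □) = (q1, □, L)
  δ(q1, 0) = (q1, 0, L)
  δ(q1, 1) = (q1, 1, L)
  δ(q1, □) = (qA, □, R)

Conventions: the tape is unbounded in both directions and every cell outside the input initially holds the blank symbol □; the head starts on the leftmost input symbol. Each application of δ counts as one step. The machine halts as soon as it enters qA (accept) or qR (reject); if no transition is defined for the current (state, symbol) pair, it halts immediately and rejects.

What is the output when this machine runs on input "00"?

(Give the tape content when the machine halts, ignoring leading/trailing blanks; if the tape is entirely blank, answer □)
Step 0: [q0]00 (head at position 0)
Step 1: δ(q0, 0) = (q0, 1, R)  ⊢  1[q0]0 (head at position 1)
Step 2: δ(q0, 0) = (q0, 1, R)  ⊢  11[q0]□ (head at position 2)
Step 3: δ(q0, □) = (q1, □, L)  ⊢  1[q1]1□ (head at position 1)
Step 4: δ(q1, 1) = (q1, 1, L)  ⊢  [q1]11□ (head at position 0)
Step 5: δ(q1, 1) = (q1, 1, L)  ⊢  [q1]□11□ (head at position -1)
Step 6: δ(q1, □) = (qA, □, R)  ⊢  □[qA]11□ (head at position 0)
The machine is in qA, so it halts and accepts.
Tape content when halted (ignoring surrounding blanks): 11

Final answer: Output: 11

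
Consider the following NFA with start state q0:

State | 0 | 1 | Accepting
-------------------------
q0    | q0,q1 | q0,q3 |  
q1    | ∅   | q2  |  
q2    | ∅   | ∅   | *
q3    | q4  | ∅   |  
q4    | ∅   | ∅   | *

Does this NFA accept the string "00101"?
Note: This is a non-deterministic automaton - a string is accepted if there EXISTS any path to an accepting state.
Track the set of states the NFA could be in: start {q0}
Read '0': {q0} → {q0, q1}
Read '0': {q0, q1} → {q0, q1}
Read '1': {q0, q1} → {q0, q2, q3}
Read '0': {q0, q2, q3} → {q0, q1, q4}
Read '1': {q0, q1, q4} → {q0, q2, q3}
Final set {q0, q2, q3} contains accepting state(s) {q2} → accepted.

Final answer: Yes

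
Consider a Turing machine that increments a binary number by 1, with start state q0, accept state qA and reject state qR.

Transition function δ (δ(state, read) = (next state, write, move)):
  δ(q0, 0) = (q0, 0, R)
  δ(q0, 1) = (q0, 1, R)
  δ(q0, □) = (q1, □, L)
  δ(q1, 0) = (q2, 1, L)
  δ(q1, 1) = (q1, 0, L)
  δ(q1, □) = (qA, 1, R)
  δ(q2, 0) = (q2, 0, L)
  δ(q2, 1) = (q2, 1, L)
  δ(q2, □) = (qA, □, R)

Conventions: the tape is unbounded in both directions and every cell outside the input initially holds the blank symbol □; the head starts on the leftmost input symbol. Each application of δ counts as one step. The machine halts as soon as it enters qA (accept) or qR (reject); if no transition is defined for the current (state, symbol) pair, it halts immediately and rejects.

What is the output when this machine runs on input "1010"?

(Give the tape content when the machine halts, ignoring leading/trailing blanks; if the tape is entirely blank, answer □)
Step 0: [q0]1010 (head at position 0)
Step 1: δ(q0, 1) = (q0, 1, R)  ⊢  1[q0]010 (head at position 1)
Step 2: δ(q0, 0) = (q0, 0, R)  ⊢  10[q0]10 (head at position 2)
Step 3: δ(q0, 1) = (q0, 1, R)  ⊢  101[q0]0 (head at position 3)
Step 4: δ(q0, 0) = (q0, 0, R)  ⊢  1010[q0]□ (head at position 4)
Step 5: δ(q0, □) = (q1, □, L)  ⊢  101[q1]0□ (head at position 3)
Step 6: δ(q1, 0) = (q2, 1, L)  ⊢  10[q2]11□ (head at position 2)
Step 7: δ(q2, 1) = (q2, 1, L)  ⊢  1[q2]011□ (head at position 1)
Step 8: δ(q2, 0) = (q2, 0, L)  ⊢  [q2]1011□ (head at position 0)
Step 9: δ(q2, 1) = (q2, 1, L)  ⊢  [q2]□1011□ (head at position -1)
Step 10: δ(q2, □) = (qA, □, R)  ⊢  □[qA]1011□ (head at position 0)
The machine is in qA, so it halts and accepts.
Tape content when halted (ignoring surrounding blanks): 1011

Final answer: Output: 1011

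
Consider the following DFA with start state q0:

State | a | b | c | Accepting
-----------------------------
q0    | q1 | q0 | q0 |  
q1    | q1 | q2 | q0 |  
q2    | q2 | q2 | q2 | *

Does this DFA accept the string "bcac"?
Start in q0.
Read 'b': q0 → q0
Read 'c': q0 → q0
Read 'a': q0 → q1
Read 'c': q1 → q0
Final state q0 is not accepting, so the string is rejected.

Final answer: No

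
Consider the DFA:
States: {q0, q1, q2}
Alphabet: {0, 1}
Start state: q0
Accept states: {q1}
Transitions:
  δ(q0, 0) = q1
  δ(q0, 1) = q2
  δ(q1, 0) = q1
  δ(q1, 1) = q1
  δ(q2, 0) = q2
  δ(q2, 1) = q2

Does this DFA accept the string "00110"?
Processing string "00110":
  q0 --0--> q1
  q1 --0--> q1
  q1 --1--> q1
  q1 --1--> q1
  q1 --0--> q1
Final state: q1
Accept states: {q1}
q1 is an accept state, so the string is accepted.

Final answer: Yes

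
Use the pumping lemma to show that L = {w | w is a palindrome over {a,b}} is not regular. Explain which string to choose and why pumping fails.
Language: L = {w | w is a palindrome over {a,b}} (strings that read the same forwards and backwards)
Step 1: Assume for contradiction that L is regular, with pumping length p.
Step 2: Choose s = a^p b a^p. Then s ∈ L (it reads the same forwards and backwards) and |s| ≥ p.
Step 3: Consider any decomposition s = xyz with |xy| ≤ p and |y| > 0. Since |xy| ≤ p and the first p symbols of s are all a's, y = a^k for some k with 1 ≤ k ≤ p.
Step 4: Pumping up (i = 2): xy²z = a^(p+k) b a^p. Its reverse is a^p b a^(p+k) ≠ a^(p+k) b a^p (the single b is no longer in the middle), so xy²z is not a palindrome and xy²z ∉ L.
This contradicts the pumping lemma, so L is not regular.

Final answer: Choose s = a^p b a^p. Since |xy| ≤ p, y = a^k with k ≥ 1. Then xy²z = a^(p+k) b a^p is not a palindrome, so ∉ L.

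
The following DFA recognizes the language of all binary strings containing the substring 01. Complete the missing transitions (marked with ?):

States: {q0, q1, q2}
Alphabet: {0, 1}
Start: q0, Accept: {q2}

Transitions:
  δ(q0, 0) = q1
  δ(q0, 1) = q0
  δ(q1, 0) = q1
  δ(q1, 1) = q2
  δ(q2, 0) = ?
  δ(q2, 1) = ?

What each state remembers (consistent with the given transitions and accept states):
  q0: 01 not seen yet and the last symbol was not 0
  q1: 01 not seen yet and the last symbol was 0
  q2: the substring 01 has already been seen
Filling in the missing entries:
  δ(q2, 0): in q2 (the substring 01 has already been seen), after reading 0 we have: the substring 01 has already been seen → q2
  δ(q2, 1): in q2 (the substring 01 has already been seen), after reading 1 we have: the substring 01 has already been seen → q2

Final answer: δ(q2, 0) = q2; δ(q2, 1) = q2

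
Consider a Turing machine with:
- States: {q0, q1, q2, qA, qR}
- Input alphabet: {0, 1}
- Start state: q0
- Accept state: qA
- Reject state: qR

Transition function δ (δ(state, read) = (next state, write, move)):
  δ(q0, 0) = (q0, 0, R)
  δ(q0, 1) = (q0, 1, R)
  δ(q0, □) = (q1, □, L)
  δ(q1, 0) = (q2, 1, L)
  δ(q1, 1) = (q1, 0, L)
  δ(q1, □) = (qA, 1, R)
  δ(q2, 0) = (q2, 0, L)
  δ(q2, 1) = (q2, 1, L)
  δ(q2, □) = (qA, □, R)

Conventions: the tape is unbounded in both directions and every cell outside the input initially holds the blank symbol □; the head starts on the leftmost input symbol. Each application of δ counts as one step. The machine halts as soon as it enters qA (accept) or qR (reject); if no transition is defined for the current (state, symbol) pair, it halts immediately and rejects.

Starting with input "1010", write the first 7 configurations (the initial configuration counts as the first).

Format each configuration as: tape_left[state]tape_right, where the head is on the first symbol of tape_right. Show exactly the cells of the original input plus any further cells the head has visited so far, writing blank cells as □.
Step 0: [q0]1010 (head at position 0)
Step 1: δ(q0, 1) = (q0, 1, R)  ⊢  1[q0]010 (head at position 1)
Step 2: δ(q0, 0) = (q0, 0, R)  ⊢  10[q0]10 (head at position 2)
Step 3: δ(q0, 1) = (q0, 1, R)  ⊢  101[q0]0 (head at position 3)
Step 4: δ(q0, 0) = (q0, 0, R)  ⊢  1010[q0]□ (head at position 4)
Step 5: δ(q0, □) = (q1, □, L)  ⊢  101[q1]0□ (head at position 3)
Step 6: δ(q1, 0) = (q2, 1, L)  ⊢  10[q2]11□ (head at position 2)

Final answer: [q0]1010 ⊢ 1[q0]010 ⊢ 10[q0]10 ⊢ 101[q0]0 ⊢ 1010[q0]□ ⊢ 101[q1]0□ ⊢ 10[q2]11□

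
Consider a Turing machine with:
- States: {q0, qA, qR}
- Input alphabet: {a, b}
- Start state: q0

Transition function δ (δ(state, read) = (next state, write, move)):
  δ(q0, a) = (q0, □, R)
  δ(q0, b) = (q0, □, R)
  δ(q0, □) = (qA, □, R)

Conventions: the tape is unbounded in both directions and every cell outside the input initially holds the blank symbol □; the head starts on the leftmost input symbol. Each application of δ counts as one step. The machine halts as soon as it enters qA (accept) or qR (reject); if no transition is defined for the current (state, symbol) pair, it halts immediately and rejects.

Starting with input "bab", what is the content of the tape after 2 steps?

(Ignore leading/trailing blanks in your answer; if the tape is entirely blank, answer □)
Step 0: [q0]bab (head at position 0)
Step 1: δ(q0, b) = (q0, □, R)  ⊢  □[q0]ab (head at position 1)
Step 2: δ(q0, a) = (q0, □, R)  ⊢  □□[q0]b (head at position 2)
Tape after 2 steps (ignoring surrounding blanks): b

Final answer: Tape: b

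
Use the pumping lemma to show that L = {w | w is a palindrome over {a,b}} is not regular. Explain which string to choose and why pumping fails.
Language: L = {w | w is a palindrome over {a,b}} (strings that read the same forwards and backwards)
Step 1: Assume for contradiction that L is regular, with pumping length p.
Step 2: Choose s = a^p b a^p. Then s ∈ L (it reads the same forwards and backwards) and |s| ≥ p.
Step 3: Consider any decomposition s = xyz with |xy| ≤ p and |y| > 0. Since |xy| ≤ p and the first p symbols of s are all a's, y = a^k for some k with 1 ≤ k ≤ p.
Step 4: Pumping up (i = 2): xy²z = a^(p+k) b a^p. Its reverse is a^p b a^(p+k) ≠ a^(p+k) b a^p (the single b is no longer in the middle), so xy²z is not a palindrome and xy²z ∉ L.
This contradicts the pumping lemma, so L is not regular.

Final answer: Choose s = a^p b a^p. Since |xy| ≤ p, y = a^k with k ≥ 1. Then xy²z = a^(p+k) b a^p is not a palindrome, so ∉ L.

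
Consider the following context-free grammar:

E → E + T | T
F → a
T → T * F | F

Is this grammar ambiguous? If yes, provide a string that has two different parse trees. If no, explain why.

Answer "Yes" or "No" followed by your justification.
This is the standard stratified expression grammar: '+' is introduced only by the left-recursive rule E → E + T and '*' only by the left-recursive rule T → T * F, with F → a. For any string, the last '+' must be the one produced at the root E (everything after it is a T containing no '+'), and likewise within each T the last '*' is produced at its root. This fixes the parse tree uniquely (left-associative, '*' binding tighter than '+'), so every string has exactly one parse tree.

Final answer: No - the grammar is unambiguous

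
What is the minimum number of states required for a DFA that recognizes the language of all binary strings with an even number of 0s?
Language: binary strings with an even number of 0s
Lower bound (Myhill–Nerode): the prefixes ε, 0 are pairwise distinguishable:
  ε vs 0: suffix ε distinguishes them (ε has zero 0s (accepted), 0 has one 0 (rejected))
So any DFA needs at least 2 states.
Upper bound: a DFA with 2 states exists (one state per class above).
Minimum states: 2

Final answer: 2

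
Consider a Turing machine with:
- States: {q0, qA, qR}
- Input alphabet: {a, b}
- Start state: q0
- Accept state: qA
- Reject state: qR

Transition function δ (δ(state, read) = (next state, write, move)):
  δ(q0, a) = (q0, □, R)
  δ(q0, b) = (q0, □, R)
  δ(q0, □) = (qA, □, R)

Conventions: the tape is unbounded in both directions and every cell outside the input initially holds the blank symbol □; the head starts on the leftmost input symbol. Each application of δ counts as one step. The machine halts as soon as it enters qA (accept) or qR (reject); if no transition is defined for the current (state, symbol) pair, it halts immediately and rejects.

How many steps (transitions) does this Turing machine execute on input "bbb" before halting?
Step 0: [q0]bbb (head at position 0)
Step 1: δ(q0, b) = (q0, □, R)  ⊢  □[q0]bb (head at position 1)
Step 2: δ(q0, b) = (q0, □, R)  ⊢  □□[q0]b (head at position 2)
Step 3: δ(q0, b) = (q0, □, R)  ⊢  □□□[q0]□ (head at position 3)
Step 4: δ(q0, □) = (qA, □, R)  ⊢  □□□□[qA]□ (head at position 4)
The machine is in qA, so it halts and accepts.
Number of transitions executed: 4.

Final answer: 4 steps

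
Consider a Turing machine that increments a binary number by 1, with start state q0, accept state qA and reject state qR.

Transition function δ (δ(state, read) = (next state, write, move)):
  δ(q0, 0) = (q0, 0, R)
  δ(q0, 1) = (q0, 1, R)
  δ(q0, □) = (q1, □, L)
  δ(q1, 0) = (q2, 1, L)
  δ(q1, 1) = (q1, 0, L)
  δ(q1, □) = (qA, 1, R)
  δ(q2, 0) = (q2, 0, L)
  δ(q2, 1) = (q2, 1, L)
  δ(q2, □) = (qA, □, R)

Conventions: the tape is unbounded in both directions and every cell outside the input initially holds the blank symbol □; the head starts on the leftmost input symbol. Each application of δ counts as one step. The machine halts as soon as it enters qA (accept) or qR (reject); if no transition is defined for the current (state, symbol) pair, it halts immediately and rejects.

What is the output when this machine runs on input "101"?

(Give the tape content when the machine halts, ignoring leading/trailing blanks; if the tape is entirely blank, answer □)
Step 0: [q0]101 (head at position 0)
Step 1: δ(q0, 1) = (q0, 1, R)  ⊢  1[q0]01 (head at position 1)
Step 2: δ(q0, 0) = (q0, 0, R)  ⊢  10[q0]1 (head at position 2)
Step 3: δ(q0, 1) = (q0, 1, R)  ⊢  101[q0]□ (head at position 3)
Step 4: δ(q0, □) = (q1, □, L)  ⊢  10[q1]1□ (head at position 2)
Step 5: δ(q1, 1) = (q1, 0, L)  ⊢  1[q1]00□ (head at position 1)
Step 6: δ(q1, 0) = (q2, 1, L)  ⊢  [q2]110□ (head at position 0)
Step 7: δ(q2, 1) = (q2, 1, L)  ⊢  [q2]□110□ (head at position -1)
Step 8: δ(q2, □) = (qA, □, R)  ⊢  □[qA]110□ (head at position 0)
The machine is in qA, so it halts and accepts.
Tape content when halted (ignoring surrounding blanks): 110

Final answer: Output: 110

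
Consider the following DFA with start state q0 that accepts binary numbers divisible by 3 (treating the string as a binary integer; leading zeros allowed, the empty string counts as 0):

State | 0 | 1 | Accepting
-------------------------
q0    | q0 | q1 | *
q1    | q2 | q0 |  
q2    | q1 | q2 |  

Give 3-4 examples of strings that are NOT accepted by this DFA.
Any strings that end in a non-accepting state work; for example:
"1": q0 → q1; q1 is not accepting → rejected
"001": q0 → q0 → q0 → q1; q1 is not accepting → rejected
"111": q0 → q1 → q0 → q1; q1 is not accepting → rejected
"0100": q0 → q0 → q1 → q2 → q1; q1 is not accepting → rejected

Final answer: "1", "001", "111", "0100"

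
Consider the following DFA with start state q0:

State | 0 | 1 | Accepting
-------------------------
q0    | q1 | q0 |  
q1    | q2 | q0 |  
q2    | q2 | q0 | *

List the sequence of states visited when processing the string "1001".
q0 → q0 → q1 → q2 → q0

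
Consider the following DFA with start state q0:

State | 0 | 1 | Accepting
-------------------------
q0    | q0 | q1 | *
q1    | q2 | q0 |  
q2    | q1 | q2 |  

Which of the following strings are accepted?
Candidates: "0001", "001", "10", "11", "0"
"0001": q0 → q0 → q0 → q0 → q1; q1 is not accepting → rejected
"001": q0 → q0 → q0 → q1; q1 is not accepting → rejected
"10": q0 → q1 → q2; q2 is not accepting → rejected
"11": q0 → q1 → q0; q0 is accepting → accepted
"0": q0 → q0; q0 is accepting → accepted

Final answer: "11", "0"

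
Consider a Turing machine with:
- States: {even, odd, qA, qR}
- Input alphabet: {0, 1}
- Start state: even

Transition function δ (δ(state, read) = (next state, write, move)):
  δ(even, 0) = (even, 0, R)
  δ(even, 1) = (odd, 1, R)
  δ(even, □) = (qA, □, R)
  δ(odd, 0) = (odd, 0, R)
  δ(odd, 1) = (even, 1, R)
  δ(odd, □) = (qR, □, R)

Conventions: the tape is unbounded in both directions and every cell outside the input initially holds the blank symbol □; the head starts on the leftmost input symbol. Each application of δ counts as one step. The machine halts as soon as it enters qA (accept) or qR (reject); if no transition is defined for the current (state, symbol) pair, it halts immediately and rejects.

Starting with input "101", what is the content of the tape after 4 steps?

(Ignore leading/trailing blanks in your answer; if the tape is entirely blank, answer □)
Step 0: [even]101 (head at position 0)
Step 1: δ(even, 1) = (odd, 1, R)  ⊢  1[odd]01 (head at position 1)
Step 2: δ(odd, 0) = (odd, 0, R)  ⊢  10[odd]1 (head at position 2)
Step 3: δ(odd, 1) = (even, 1, R)  ⊢  101[even]□ (head at position 3)
Step 4: δ(even, □) = (qA, □, R)  ⊢  101□[qA]□ (head at position 4)
Tape after 4 steps (ignoring surrounding blanks): 101

Final answer: Tape: 101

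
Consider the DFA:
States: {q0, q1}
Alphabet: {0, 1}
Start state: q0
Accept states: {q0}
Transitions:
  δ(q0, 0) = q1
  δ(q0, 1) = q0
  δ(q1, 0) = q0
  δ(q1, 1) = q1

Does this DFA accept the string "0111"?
Processing string "0111":
  q0 --0--> q1
  q1 --1--> q1
  q1 --1--> q1
  q1 --1--> q1
Final state: q1
Accept states: {q0}
q1 is not an accept state, so the string is rejected.

Final answer: No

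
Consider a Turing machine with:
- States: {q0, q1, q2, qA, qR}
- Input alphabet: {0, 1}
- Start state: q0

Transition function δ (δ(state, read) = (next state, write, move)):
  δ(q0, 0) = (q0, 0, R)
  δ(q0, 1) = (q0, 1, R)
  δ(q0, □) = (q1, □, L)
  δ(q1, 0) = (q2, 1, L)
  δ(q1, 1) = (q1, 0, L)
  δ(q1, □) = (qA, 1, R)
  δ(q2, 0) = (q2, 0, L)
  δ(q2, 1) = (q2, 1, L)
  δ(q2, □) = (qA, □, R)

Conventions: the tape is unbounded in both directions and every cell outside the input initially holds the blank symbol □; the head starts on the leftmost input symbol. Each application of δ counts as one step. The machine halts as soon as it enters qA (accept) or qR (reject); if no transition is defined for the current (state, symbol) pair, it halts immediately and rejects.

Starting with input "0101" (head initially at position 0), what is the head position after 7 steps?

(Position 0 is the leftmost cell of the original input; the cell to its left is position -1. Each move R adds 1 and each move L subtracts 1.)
Step 0: [q0]0101 (head at position 0)
Step 1: δ(q0, 0) = (q0, 0, R)  ⊢  0[q0]101 (head at position 1)
Step 2: δ(q0, 1) = (q0, 1, R)  ⊢  01[q0]01 (head at position 2)
Step 3: δ(q0, 0) = (q0, 0, R)  ⊢  010[q0]1 (head at position 3)
Step 4: δ(q0, 1) = (q0, 1, R)  ⊢  0101[q0]□ (head at position 4)
Step 5: δ(q0, □) = (q1, □, L)  ⊢  010[q1]1□ (head at position 3)
Step 6: δ(q1, 1) = (q1, 0, L)  ⊢  01[q1]00□ (head at position 2)
Step 7: δ(q1, 0) = (q2, 1, L)  ⊢  0[q2]110□ (head at position 1)
Head position after 7 steps: 1

Final answer: Position 1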